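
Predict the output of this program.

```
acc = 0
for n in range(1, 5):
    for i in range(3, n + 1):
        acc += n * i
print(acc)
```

37

n=3,i=3: acc = 0+9 = 9
n=4,i=3: acc = 9+12 = 21
n=4,i=4: acc = 21+16 = 37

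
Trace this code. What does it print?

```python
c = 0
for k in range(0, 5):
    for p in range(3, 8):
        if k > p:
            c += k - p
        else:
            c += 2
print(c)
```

49

k=0,p=3: not 0>3, c = 0+2 = 2
k=0,p=4: not 0>4, c = 2+2 = 4
k=0,p=5: not 0>5, c = 4+2 = 6
k=0,p=6: not 0>6, c = 6+2 = 8
k=0,p=7: not 0>7, c = 8+2 = 10
k=1,p=3: not 1>3, c = 10+2 = 12
k=1,p=4: not 1>4, c = 12+2 = 14
k=1,p=5: not 1>5, c = 14+2 = 16
k=1,p=6: not 1>6, c = 16+2 = 18
k=1,p=7: not 1>7, c = 18+2 = 20
k=2,p=3: not 2>3, c = 20+2 = 22
k=2,p=4: not 2>4, c = 22+2 = 24
k=2,p=5: not 2>5, c = 24+2 = 26
k=2,p=6: not 2>6, c = 26+2 = 28
k=2,p=7: not 2>7, c = 28+2 = 30
k=3,p=3: not 3>3, c = 30+2 = 32
k=3,p=4: not 3>4, c = 32+2 = 34
k=3,p=5: not 3>5, c = 34+2 = 36
k=3,p=6: not 3>6, c = 36+2 = 38
k=3,p=7: not 3>7, c = 38+2 = 40
k=4,p=3: 4>3, c = 40+1 = 41
k=4,p=4: not 4>4, c = 41+2 = 43
k=4,p=5: not 4>5, c = 43+2 = 45
k=4,p=6: not 4>6, c = 45+2 = 47
k=4,p=7: not 4>7, c = 47+2 = 49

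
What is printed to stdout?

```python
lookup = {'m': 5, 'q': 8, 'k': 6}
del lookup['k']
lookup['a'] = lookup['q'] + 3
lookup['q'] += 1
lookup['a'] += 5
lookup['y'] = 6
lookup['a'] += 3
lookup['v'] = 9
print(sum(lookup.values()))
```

48

del 'k' → {'m': 5, 'q': 8}
lookup['a'] = lookup['q']+3 = 11 → {'m': 5, 'q': 8, 'a': 11}
lookup['q'] = 8+1 = 9 → {'m': 5, 'q': 9, 'a': 11}
lookup['a'] = 11+5 = 16 → {'m': 5, 'q': 9, 'a': 16}
lookup['y'] = 6 → {'m': 5, 'q': 9, 'a': 16, 'y': 6}
lookup['a'] = 16+3 = 19 → {'m': 5, 'q': 9, 'a': 19, 'y': 6}
lookup['v'] = 9 → {'m': 5, 'q': 9, 'a': 19, 'y': 6, 'v': 9}
sum of values = 48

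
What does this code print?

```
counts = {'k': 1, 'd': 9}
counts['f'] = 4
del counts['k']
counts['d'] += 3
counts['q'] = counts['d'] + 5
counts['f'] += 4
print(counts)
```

{'d': 12, 'f': 8, 'q': 17}

counts['f'] = 4 → {'k': 1, 'd': 9, 'f': 4}
del 'k' → {'d': 9, 'f': 4}
counts['d'] = 9+3 = 12 → {'d': 12, 'f': 4}
counts['q'] = counts['d']+5 = 17 → {'d': 12, 'f': 4, 'q': 17}
counts['f'] = 4+4 = 8 → {'d': 12, 'f': 8, 'q': 17}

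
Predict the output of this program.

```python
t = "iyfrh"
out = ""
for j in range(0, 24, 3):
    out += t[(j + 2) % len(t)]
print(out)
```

j=0: add t[2]='f' → 'f'
j=3: add t[0]='i' → 'fi'
j=6: add t[3]='r' → 'fir'
j=9: add t[1]='y' → 'firy'
j=12: add t[4]='h' → 'firyh'
j=15: add t[2]='f' → 'firyhf'
j=18: add t[0]='i' → 'firyhfi'
j=21: add t[3]='r' → 'firyhfir'

firyhfir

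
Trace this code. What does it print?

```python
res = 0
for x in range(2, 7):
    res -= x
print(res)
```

-20

x=2: res = 0-2 = -2
x=3: res = (-2)-3 = -5
x=4: res = (-5)-4 = -9
x=5: res = (-9)-5 = -14
x=6: res = (-14)-6 = -20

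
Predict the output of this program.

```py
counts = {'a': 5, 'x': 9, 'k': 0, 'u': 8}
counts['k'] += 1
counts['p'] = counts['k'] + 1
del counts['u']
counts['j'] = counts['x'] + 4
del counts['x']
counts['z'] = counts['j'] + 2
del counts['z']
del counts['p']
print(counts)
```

counts['k'] = 0+1 = 1 → {'a': 5, 'x': 9, 'k': 1, 'u': 8}
counts['p'] = counts['k']+1 = 2 → {'a': 5, 'x': 9, 'k': 1, 'u': 8, 'p': 2}
del 'u' → {'a': 5, 'x': 9, 'k': 1, 'p': 2}
counts['j'] = counts['x']+4 = 13 → {'a': 5, 'x': 9, 'k': 1, 'p': 2, 'j': 13}
del 'x' → {'a': 5, 'k': 1, 'p': 2, 'j': 13}
counts['z'] = counts['j']+2 = 15 → {'a': 5, 'k': 1, 'p': 2, 'j': 13, 'z': 15}
del 'z' → {'a': 5, 'k': 1, 'p': 2, 'j': 13}
del 'p' → {'a': 5, 'k': 1, 'j': 13}

{'a': 5, 'k': 1, 'j': 13}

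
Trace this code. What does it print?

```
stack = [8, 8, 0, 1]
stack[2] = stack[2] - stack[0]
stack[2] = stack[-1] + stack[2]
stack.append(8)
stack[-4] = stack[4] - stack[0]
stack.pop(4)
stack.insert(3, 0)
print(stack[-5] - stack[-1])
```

stack[2] = stack[2]-stack[0] = 0-8 = -8 → [8, 8, -8, 1]
stack[2] = stack[-1]+stack[2] = 1+(-8) = -7 → [8, 8, -7, 1]
append 8 → [8, 8, -7, 1, 8]
stack[-4] = stack[4]-stack[0] = 8-8 = 0 → [8, 0, -7, 1, 8]
pop(4) removes 8 → [8, 0, -7, 1]
insert 0 at 3 → [8, 0, -7, 0, 1]
stack[-5]-stack[-1] = 8-1 = 7

7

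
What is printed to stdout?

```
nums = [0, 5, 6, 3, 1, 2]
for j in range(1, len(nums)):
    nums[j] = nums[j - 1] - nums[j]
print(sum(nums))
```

j=1: nums[1] = 0-5 = -5 → [0, -5, 6, 3, 1, 2]
j=2: nums[2] = (-5)-6 = -11 → [0, -5, -11, 3, 1, 2]
j=3: nums[3] = (-11)-3 = -14 → [0, -5, -11, -14, 1, 2]
j=4: nums[4] = (-14)-1 = -15 → [0, -5, -11, -14, -15, 2]
j=5: nums[5] = (-15)-2 = -17 → [0, -5, -11, -14, -15, -17]
sum = -62

-62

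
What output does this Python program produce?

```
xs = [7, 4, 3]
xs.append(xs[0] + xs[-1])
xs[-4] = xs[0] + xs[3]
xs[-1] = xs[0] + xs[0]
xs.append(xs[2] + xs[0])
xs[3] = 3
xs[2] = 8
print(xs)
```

[17, 4, 8, 3, 20]

append xs[0]+xs[-1] = 7+3 = 10 → [7, 4, 3, 10]
xs[-4] = xs[0]+xs[3] = 7+10 = 17 → [17, 4, 3, 10]
xs[-1] = xs[0]+xs[0] = 17+17 = 34 → [17, 4, 3, 34]
append xs[2]+xs[0] = 3+17 = 20 → [17, 4, 3, 34, 20]
xs[3] = 3 → [17, 4, 3, 3, 20]
xs[2] = 8 → [17, 4, 8, 3, 20]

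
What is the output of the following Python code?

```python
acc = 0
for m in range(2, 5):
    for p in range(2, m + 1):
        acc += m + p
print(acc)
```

m=2,p=2: acc = 0+4 = 4
m=3,p=2: acc = 4+5 = 9
m=3,p=3: acc = 9+6 = 15
m=4,p=2: acc = 15+6 = 21
m=4,p=3: acc = 21+7 = 28
m=4,p=4: acc = 28+8 = 36

36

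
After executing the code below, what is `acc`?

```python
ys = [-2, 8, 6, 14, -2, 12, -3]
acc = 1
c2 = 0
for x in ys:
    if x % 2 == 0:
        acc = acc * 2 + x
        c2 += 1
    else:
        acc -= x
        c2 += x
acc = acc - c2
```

240

x=-2: even, acc = 1*2+(-2) = 0; c2=1
x=8: even, acc = 0*2+8 = 8; c2=2
x=6: even, acc = 8*2+6 = 22; c2=3
x=14: even, acc = 22*2+14 = 58; c2=4
x=-2: even, acc = 58*2+(-2) = 114; c2=5
x=12: even, acc = 114*2+12 = 240; c2=6
x=-3: not even, acc = 240-(-3) = 243; c2=3
acc-c2 = 243-3 = 240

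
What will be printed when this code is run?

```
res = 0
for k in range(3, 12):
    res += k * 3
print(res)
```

k=3: res = 0+3*3 = 9
k=4: res = 9+4*3 = 21
k=5: res = 21+5*3 = 36
k=6: res = 36+6*3 = 54
k=7: res = 54+7*3 = 75
k=8: res = 75+8*3 = 99
k=9: res = 99+9*3 = 126
k=10: res = 126+10*3 = 156
k=11: res = 156+11*3 = 189

189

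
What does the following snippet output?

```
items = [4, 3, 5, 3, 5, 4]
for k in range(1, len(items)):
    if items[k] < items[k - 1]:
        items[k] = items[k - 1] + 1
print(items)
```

k=1: 3<4, items[1] = 4+1 = 5 → [4, 5, 5, 3, 5, 4]
k=2: 5>=5, unchanged → [4, 5, 5, 3, 5, 4]
k=3: 3<5, items[3] = 5+1 = 6 → [4, 5, 5, 6, 5, 4]
k=4: 5<6, items[4] = 6+1 = 7 → [4, 5, 5, 6, 7, 4]
k=5: 4<7, items[5] = 7+1 = 8 → [4, 5, 5, 6, 7, 8]

[4, 5, 5, 6, 7, 8]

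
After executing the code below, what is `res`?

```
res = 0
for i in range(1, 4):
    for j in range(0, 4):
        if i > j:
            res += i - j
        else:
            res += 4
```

i=1,j=0: 1>0, res = 0+1 = 1
i=1,j=1: not 1>1, res = 1+4 = 5
i=1,j=2: not 1>2, res = 5+4 = 9
i=1,j=3: not 1>3, res = 9+4 = 13
i=2,j=0: 2>0, res = 13+2 = 15
i=2,j=1: 2>1, res = 15+1 = 16
i=2,j=2: not 2>2, res = 16+4 = 20
i=2,j=3: not 2>3, res = 20+4 = 24
i=3,j=0: 3>0, res = 24+3 = 27
i=3,j=1: 3>1, res = 27+2 = 29
i=3,j=2: 3>2, res = 29+1 = 30
i=3,j=3: not 3>3, res = 30+4 = 34

34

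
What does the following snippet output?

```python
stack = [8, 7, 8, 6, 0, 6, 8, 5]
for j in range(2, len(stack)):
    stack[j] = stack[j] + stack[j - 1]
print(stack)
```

[8, 7, 15, 21, 21, 27, 35, 40]

j=2: stack[2] = 8+7 = 15 → [8, 7, 15, 6, 0, 6, 8, 5]
j=3: stack[3] = 6+15 = 21 → [8, 7, 15, 21, 0, 6, 8, 5]
j=4: stack[4] = 0+21 = 21 → [8, 7, 15, 21, 21, 6, 8, 5]
j=5: stack[5] = 6+21 = 27 → [8, 7, 15, 21, 21, 27, 8, 5]
j=6: stack[6] = 8+27 = 35 → [8, 7, 15, 21, 21, 27, 35, 5]
j=7: stack[7] = 5+35 = 40 → [8, 7, 15, 21, 21, 27, 35, 40]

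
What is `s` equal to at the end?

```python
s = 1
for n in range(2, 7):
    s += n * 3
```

61

n=2: s = 1+2*3 = 7
n=3: s = 7+3*3 = 16
n=4: s = 16+4*3 = 28
n=5: s = 28+5*3 = 43
n=6: s = 43+6*3 = 61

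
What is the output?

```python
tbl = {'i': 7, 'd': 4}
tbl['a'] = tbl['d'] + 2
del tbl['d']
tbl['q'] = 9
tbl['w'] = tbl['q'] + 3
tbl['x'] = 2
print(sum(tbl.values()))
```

36

tbl['a'] = tbl['d']+2 = 6 → {'i': 7, 'd': 4, 'a': 6}
del 'd' → {'i': 7, 'a': 6}
tbl['q'] = 9 → {'i': 7, 'a': 6, 'q': 9}
tbl['w'] = tbl['q']+3 = 12 → {'i': 7, 'a': 6, 'q': 9, 'w': 12}
tbl['x'] = 2 → {'i': 7, 'a': 6, 'q': 9, 'w': 12, 'x': 2}
sum of values = 36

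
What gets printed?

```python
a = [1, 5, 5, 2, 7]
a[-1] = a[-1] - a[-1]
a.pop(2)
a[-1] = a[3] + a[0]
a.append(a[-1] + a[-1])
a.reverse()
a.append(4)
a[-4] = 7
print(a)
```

[2, 1, 7, 5, 1, 4]

a[-1] = a[-1]-a[-1] = 7-7 = 0 → [1, 5, 5, 2, 0]
pop(2) removes 5 → [1, 5, 2, 0]
a[-1] = a[3]+a[0] = 0+1 = 1 → [1, 5, 2, 1]
append a[-1]+a[-1] = 1+1 = 2 → [1, 5, 2, 1, 2]
reverse → [2, 1, 2, 5, 1]
append 4 → [2, 1, 2, 5, 1, 4]
a[-4] = 7 → [2, 1, 7, 5, 1, 4]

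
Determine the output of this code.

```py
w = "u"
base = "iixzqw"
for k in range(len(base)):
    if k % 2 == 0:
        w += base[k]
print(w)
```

uixq

k=0: add 'i' → 'ui'
k=1: skip
k=2: add 'x' → 'uix'
k=3: skip
k=4: add 'q' → 'uixq'
k=5: skip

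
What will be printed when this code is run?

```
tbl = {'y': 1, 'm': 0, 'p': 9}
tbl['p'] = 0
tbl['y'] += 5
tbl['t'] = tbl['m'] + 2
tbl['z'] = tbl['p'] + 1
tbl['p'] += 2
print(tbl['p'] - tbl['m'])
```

tbl['p'] = 0 → {'y': 1, 'm': 0, 'p': 0}
tbl['y'] = 1+5 = 6 → {'y': 6, 'm': 0, 'p': 0}
tbl['t'] = tbl['m']+2 = 2 → {'y': 6, 'm': 0, 'p': 0, 't': 2}
tbl['z'] = tbl['p']+1 = 1 → {'y': 6, 'm': 0, 'p': 0, 't': 2, 'z': 1}
tbl['p'] = 0+2 = 2 → {'y': 6, 'm': 0, 'p': 2, 't': 2, 'z': 1}
tbl['p']-tbl['m'] = 2-0 = 2

2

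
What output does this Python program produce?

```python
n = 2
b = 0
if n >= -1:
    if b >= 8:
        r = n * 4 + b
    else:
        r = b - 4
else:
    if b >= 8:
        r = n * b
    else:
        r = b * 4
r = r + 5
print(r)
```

n=2, b=0
n >= -1 is True; b >= 8 is False
→ r = b - 4 = -4
r = (-4)+5 = 1

1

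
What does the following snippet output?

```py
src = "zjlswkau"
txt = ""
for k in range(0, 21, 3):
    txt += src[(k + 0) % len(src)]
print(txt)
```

zsajwul

k=0: add src[0]='z' → 'z'
k=3: add src[3]='s' → 'zs'
k=6: add src[6]='a' → 'zsa'
k=9: add src[1]='j' → 'zsaj'
k=12: add src[4]='w' → 'zsajw'
k=15: add src[7]='u' → 'zsajwu'
k=18: add src[2]='l' → 'zsajwul'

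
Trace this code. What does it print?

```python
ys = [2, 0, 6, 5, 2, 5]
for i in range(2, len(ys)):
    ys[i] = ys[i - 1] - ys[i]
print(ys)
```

[2, 0, -6, -11, -13, -18]

i=2: ys[2] = 0-6 = -6 → [2, 0, -6, 5, 2, 5]
i=3: ys[3] = (-6)-5 = -11 → [2, 0, -6, -11, 2, 5]
i=4: ys[4] = (-11)-2 = -13 → [2, 0, -6, -11, -13, 5]
i=5: ys[5] = (-13)-5 = -18 → [2, 0, -6, -11, -13, -18]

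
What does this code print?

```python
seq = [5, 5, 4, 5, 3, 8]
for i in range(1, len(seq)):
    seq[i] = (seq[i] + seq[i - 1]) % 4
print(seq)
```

i=1: seq[1] = (5+5)%4 = 2 → [5, 2, 4, 5, 3, 8]
i=2: seq[2] = (4+2)%4 = 2 → [5, 2, 2, 5, 3, 8]
i=3: seq[3] = (5+2)%4 = 3 → [5, 2, 2, 3, 3, 8]
i=4: seq[4] = (3+3)%4 = 2 → [5, 2, 2, 3, 2, 8]
i=5: seq[5] = (8+2)%4 = 2 → [5, 2, 2, 3, 2, 2]

[5, 2, 2, 3, 2, 2]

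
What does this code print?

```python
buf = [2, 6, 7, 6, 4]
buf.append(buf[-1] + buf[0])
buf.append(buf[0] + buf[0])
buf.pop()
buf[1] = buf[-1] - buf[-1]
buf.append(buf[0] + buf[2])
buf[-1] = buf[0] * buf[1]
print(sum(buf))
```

25

append buf[-1]+buf[0] = 4+2 = 6 → [2, 6, 7, 6, 4, 6]
append buf[0]+buf[0] = 2+2 = 4 → [2, 6, 7, 6, 4, 6, 4]
pop() removes 4 → [2, 6, 7, 6, 4, 6]
buf[1] = buf[-1]-buf[-1] = 6-6 = 0 → [2, 0, 7, 6, 4, 6]
append buf[0]+buf[2] = 2+7 = 9 → [2, 0, 7, 6, 4, 6, 9]
buf[-1] = buf[0]*buf[1] = 2*0 = 0 → [2, 0, 7, 6, 4, 6, 0]
sum = 25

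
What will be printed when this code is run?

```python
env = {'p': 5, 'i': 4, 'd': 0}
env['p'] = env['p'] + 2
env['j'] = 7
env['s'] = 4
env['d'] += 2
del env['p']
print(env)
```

{'i': 4, 'd': 2, 'j': 7, 's': 4}

env['p'] = env['p']+2 = 7 → {'p': 7, 'i': 4, 'd': 0}
env['j'] = 7 → {'p': 7, 'i': 4, 'd': 0, 'j': 7}
env['s'] = 4 → {'p': 7, 'i': 4, 'd': 0, 'j': 7, 's': 4}
env['d'] = 0+2 = 2 → {'p': 7, 'i': 4, 'd': 2, 'j': 7, 's': 4}
del 'p' → {'i': 4, 'd': 2, 'j': 7, 's': 4}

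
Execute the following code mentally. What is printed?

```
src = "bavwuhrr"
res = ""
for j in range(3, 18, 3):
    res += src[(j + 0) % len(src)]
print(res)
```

j=3: add src[3]='w' → 'w'
j=6: add src[6]='r' → 'wr'
j=9: add src[1]='a' → 'wra'
j=12: add src[4]='u' → 'wrau'
j=15: add src[7]='r' → 'wraur'

wraur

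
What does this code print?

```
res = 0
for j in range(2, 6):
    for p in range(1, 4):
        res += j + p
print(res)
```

66

j=2,p=1: res = 0+3 = 3
j=2,p=2: res = 3+4 = 7
j=2,p=3: res = 7+5 = 12
j=3,p=1: res = 12+4 = 16
j=3,p=2: res = 16+5 = 21
j=3,p=3: res = 21+6 = 27
j=4,p=1: res = 27+5 = 32
j=4,p=2: res = 32+6 = 38
j=4,p=3: res = 38+7 = 45
j=5,p=1: res = 45+6 = 51
j=5,p=2: res = 51+7 = 58
j=5,p=3: res = 58+8 = 66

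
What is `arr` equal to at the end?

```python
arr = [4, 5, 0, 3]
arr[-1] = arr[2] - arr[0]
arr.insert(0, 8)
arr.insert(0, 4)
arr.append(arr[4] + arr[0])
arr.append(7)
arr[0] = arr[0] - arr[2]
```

arr[-1] = arr[2]-arr[0] = 0-4 = -4 → [4, 5, 0, -4]
insert 8 at 0 → [8, 4, 5, 0, -4]
insert 4 at 0 → [4, 8, 4, 5, 0, -4]
append arr[4]+arr[0] = 0+4 = 4 → [4, 8, 4, 5, 0, -4, 4]
append 7 → [4, 8, 4, 5, 0, -4, 4, 7]
arr[0] = arr[0]-arr[2] = 4-4 = 0 → [0, 8, 4, 5, 0, -4, 4, 7]

[0, 8, 4, 5, 0, -4, 4, 7]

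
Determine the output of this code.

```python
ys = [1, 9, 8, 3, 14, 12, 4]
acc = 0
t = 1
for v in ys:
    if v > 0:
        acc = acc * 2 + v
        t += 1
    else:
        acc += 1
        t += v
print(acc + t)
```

v=1: >0, acc = 0*2+1 = 1; t=2
v=9: >0, acc = 1*2+9 = 11; t=3
v=8: >0, acc = 11*2+8 = 30; t=4
v=3: >0, acc = 30*2+3 = 63; t=5
v=14: >0, acc = 63*2+14 = 140; t=6
v=12: >0, acc = 140*2+12 = 292; t=7
v=4: >0, acc = 292*2+4 = 588; t=8
acc+t = 588+8 = 596

596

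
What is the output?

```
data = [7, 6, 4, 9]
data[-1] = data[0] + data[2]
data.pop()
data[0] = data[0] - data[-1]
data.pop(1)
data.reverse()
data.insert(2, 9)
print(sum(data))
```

16

data[-1] = data[0]+data[2] = 7+4 = 11 → [7, 6, 4, 11]
pop() removes 11 → [7, 6, 4]
data[0] = data[0]-data[-1] = 7-4 = 3 → [3, 6, 4]
pop(1) removes 6 → [3, 4]
reverse → [4, 3]
insert 9 at 2 → [4, 3, 9]
sum = 16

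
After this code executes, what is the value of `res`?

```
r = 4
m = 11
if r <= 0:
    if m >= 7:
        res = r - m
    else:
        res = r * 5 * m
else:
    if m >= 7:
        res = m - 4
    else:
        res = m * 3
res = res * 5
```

35

r=4, m=11
r <= 0 is False; m >= 7 is True
→ res = m - 4 = 7
res = 7*5 = 35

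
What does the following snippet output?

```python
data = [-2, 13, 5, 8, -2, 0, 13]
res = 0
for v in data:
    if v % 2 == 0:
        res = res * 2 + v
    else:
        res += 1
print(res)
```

v=-2: even, res = 0*2+(-2) = -2
v=13: not even, res = (-2)+1 = -1
v=5: not even, res = (-1)+1 = 0
v=8: even, res = 0*2+8 = 8
v=-2: even, res = 8*2+(-2) = 14
v=0: even, res = 14*2+0 = 28
v=13: not even, res = 28+1 = 29

29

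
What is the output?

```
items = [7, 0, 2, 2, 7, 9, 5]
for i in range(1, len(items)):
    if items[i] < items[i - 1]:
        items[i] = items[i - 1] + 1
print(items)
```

[7, 8, 9, 10, 11, 12, 13]

i=1: 0<7, items[1] = 7+1 = 8 → [7, 8, 2, 2, 7, 9, 5]
i=2: 2<8, items[2] = 8+1 = 9 → [7, 8, 9, 2, 7, 9, 5]
i=3: 2<9, items[3] = 9+1 = 10 → [7, 8, 9, 10, 7, 9, 5]
i=4: 7<10, items[4] = 10+1 = 11 → [7, 8, 9, 10, 11, 9, 5]
i=5: 9<11, items[5] = 11+1 = 12 → [7, 8, 9, 10, 11, 12, 5]
i=6: 5<12, items[6] = 12+1 = 13 → [7, 8, 9, 10, 11, 12, 13]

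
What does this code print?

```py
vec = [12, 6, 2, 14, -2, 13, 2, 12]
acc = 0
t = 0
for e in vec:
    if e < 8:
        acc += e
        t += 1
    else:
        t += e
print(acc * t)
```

440

e=12: not <8; t=12
e=6: <8, acc = 0+6 = 6; t=13
e=2: <8, acc = 6+2 = 8; t=14
e=14: not <8; t=28
e=-2: <8, acc = 8+(-2) = 6; t=29
e=13: not <8; t=42
e=2: <8, acc = 6+2 = 8; t=43
e=12: not <8; t=55
acc*t = 8*55 = 440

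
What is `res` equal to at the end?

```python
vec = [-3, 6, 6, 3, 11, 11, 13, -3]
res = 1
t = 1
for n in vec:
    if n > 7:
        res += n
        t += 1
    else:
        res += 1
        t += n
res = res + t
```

54

n=-3: not >7, res = 1+1 = 2; t=-2
n=6: not >7, res = 2+1 = 3; t=4
n=6: not >7, res = 3+1 = 4; t=10
n=3: not >7, res = 4+1 = 5; t=13
n=11: >7, res = 5+11 = 16; t=14
n=11: >7, res = 16+11 = 27; t=15
n=13: >7, res = 27+13 = 40; t=16
n=-3: not >7, res = 40+1 = 41; t=13
res+t = 41+13 = 54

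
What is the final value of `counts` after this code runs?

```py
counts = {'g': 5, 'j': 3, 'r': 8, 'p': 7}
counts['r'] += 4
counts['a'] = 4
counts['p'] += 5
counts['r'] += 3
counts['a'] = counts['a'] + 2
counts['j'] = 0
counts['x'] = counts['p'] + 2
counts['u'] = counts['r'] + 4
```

{'g': 5, 'j': 0, 'r': 15, 'p': 12, 'a': 6, 'x': 14, 'u': 19}

counts['r'] = 8+4 = 12 → {'g': 5, 'j': 3, 'r': 12, 'p': 7}
counts['a'] = 4 → {'g': 5, 'j': 3, 'r': 12, 'p': 7, 'a': 4}
counts['p'] = 7+5 = 12 → {'g': 5, 'j': 3, 'r': 12, 'p': 12, 'a': 4}
counts['r'] = 12+3 = 15 → {'g': 5, 'j': 3, 'r': 15, 'p': 12, 'a': 4}
counts['a'] = counts['a']+2 = 6 → {'g': 5, 'j': 3, 'r': 15, 'p': 12, 'a': 6}
counts['j'] = 0 → {'g': 5, 'j': 0, 'r': 15, 'p': 12, 'a': 6}
counts['x'] = counts['p']+2 = 14 → {'g': 5, 'j': 0, 'r': 15, 'p': 12, 'a': 6, 'x': 14}
counts['u'] = counts['r']+4 = 19 → {'g': 5, 'j': 0, 'r': 15, 'p': 12, 'a': 6, 'x': 14, 'u': 19}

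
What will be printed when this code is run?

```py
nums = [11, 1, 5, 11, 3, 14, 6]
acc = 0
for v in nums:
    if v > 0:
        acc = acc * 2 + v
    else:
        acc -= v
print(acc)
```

v=11: >0, acc = 0*2+11 = 11
v=1: >0, acc = 11*2+1 = 23
v=5: >0, acc = 23*2+5 = 51
v=11: >0, acc = 51*2+11 = 113
v=3: >0, acc = 113*2+3 = 229
v=14: >0, acc = 229*2+14 = 472
v=6: >0, acc = 472*2+6 = 950

950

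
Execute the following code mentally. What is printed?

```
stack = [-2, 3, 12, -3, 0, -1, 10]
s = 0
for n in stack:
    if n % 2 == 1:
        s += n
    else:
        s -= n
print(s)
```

-21

n=-2: not odd, s = 0-(-2) = 2
n=3: odd, s = 2+3 = 5
n=12: not odd, s = 5-12 = -7
n=-3: odd, s = (-7)+(-3) = -10
n=0: not odd, s = (-10)-0 = -10
n=-1: odd, s = (-10)+(-1) = -11
n=10: not odd, s = (-11)-10 = -21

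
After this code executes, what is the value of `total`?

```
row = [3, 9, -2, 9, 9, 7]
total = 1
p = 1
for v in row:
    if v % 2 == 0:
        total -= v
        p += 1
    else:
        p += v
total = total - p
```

-36

v=3: not even; p=4
v=9: not even; p=13
v=-2: even, total = 1-(-2) = 3; p=14
v=9: not even; p=23
v=9: not even; p=32
v=7: not even; p=39
total-p = 3-39 = -36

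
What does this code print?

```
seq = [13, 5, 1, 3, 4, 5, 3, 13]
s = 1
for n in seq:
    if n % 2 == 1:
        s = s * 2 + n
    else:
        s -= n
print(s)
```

1167

n=13: odd, s = 1*2+13 = 15
n=5: odd, s = 15*2+5 = 35
n=1: odd, s = 35*2+1 = 71
n=3: odd, s = 71*2+3 = 145
n=4: not odd, s = 145-4 = 141
n=5: odd, s = 141*2+5 = 287
n=3: odd, s = 287*2+3 = 577
n=13: odd, s = 577*2+13 = 1167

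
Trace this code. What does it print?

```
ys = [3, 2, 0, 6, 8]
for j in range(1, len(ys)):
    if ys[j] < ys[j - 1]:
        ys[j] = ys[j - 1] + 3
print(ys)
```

[3, 6, 9, 12, 15]

j=1: 2<3, ys[1] = 3+3 = 6 → [3, 6, 0, 6, 8]
j=2: 0<6, ys[2] = 6+3 = 9 → [3, 6, 9, 6, 8]
j=3: 6<9, ys[3] = 9+3 = 12 → [3, 6, 9, 12, 8]
j=4: 8<12, ys[4] = 12+3 = 15 → [3, 6, 9, 12, 15]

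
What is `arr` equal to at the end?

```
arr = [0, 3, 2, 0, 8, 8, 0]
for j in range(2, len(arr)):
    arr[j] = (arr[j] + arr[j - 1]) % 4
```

j=2: arr[2] = (2+3)%4 = 1 → [0, 3, 1, 0, 8, 8, 0]
j=3: arr[3] = (0+1)%4 = 1 → [0, 3, 1, 1, 8, 8, 0]
j=4: arr[4] = (8+1)%4 = 1 → [0, 3, 1, 1, 1, 8, 0]
j=5: arr[5] = (8+1)%4 = 1 → [0, 3, 1, 1, 1, 1, 0]
j=6: arr[6] = (0+1)%4 = 1 → [0, 3, 1, 1, 1, 1, 1]

[0, 3, 1, 1, 1, 1, 1]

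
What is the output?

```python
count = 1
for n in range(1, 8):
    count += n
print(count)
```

n=1: count = 1+1 = 2
n=2: count = 2+2 = 4
n=3: count = 4+3 = 7
n=4: count = 7+4 = 11
n=5: count = 11+5 = 16
n=6: count = 16+6 = 22
n=7: count = 22+7 = 29

29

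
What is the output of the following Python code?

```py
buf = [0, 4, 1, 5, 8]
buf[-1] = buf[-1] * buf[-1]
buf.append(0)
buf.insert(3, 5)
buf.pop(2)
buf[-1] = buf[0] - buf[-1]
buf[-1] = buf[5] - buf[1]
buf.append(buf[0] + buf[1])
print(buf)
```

[0, 4, 5, 5, 64, -4, 4]

buf[-1] = buf[-1]*buf[-1] = 8*8 = 64 → [0, 4, 1, 5, 64]
append 0 → [0, 4, 1, 5, 64, 0]
insert 5 at 3 → [0, 4, 1, 5, 5, 64, 0]
pop(2) removes 1 → [0, 4, 5, 5, 64, 0]
buf[-1] = buf[0]-buf[-1] = 0-0 = 0 → [0, 4, 5, 5, 64, 0]
buf[-1] = buf[5]-buf[1] = 0-4 = -4 → [0, 4, 5, 5, 64, -4]
append buf[0]+buf[1] = 0+4 = 4 → [0, 4, 5, 5, 64, -4, 4]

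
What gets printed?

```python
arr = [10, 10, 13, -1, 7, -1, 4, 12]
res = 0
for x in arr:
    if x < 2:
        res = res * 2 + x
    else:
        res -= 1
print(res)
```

-19

x=10: not <2, res = 0-1 = -1
x=10: not <2, res = (-1)-1 = -2
x=13: not <2, res = (-2)-1 = -3
x=-1: <2, res = (-3)*2+(-1) = -7
x=7: not <2, res = (-7)-1 = -8
x=-1: <2, res = (-8)*2+(-1) = -17
x=4: not <2, res = (-17)-1 = -18
x=12: not <2, res = (-18)-1 = -19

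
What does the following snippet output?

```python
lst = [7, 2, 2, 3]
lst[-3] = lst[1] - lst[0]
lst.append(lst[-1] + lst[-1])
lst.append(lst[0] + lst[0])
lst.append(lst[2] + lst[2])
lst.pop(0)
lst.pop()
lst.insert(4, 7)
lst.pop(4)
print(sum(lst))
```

lst[-3] = lst[1]-lst[0] = 2-7 = -5 → [7, -5, 2, 3]
append lst[-1]+lst[-1] = 3+3 = 6 → [7, -5, 2, 3, 6]
append lst[0]+lst[0] = 7+7 = 14 → [7, -5, 2, 3, 6, 14]
append lst[2]+lst[2] = 2+2 = 4 → [7, -5, 2, 3, 6, 14, 4]
pop(0) removes 7 → [-5, 2, 3, 6, 14, 4]
pop() removes 4 → [-5, 2, 3, 6, 14]
insert 7 at 4 → [-5, 2, 3, 6, 7, 14]
pop(4) removes 7 → [-5, 2, 3, 6, 14]
sum = 20

20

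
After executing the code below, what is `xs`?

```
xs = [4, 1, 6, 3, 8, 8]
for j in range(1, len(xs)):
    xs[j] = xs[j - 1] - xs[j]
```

[4, 3, -3, -6, -14, -22]

j=1: xs[1] = 4-1 = 3 → [4, 3, 6, 3, 8, 8]
j=2: xs[2] = 3-6 = -3 → [4, 3, -3, 3, 8, 8]
j=3: xs[3] = (-3)-3 = -6 → [4, 3, -3, -6, 8, 8]
j=4: xs[4] = (-6)-8 = -14 → [4, 3, -3, -6, -14, 8]
j=5: xs[5] = (-14)-8 = -22 → [4, 3, -3, -6, -14, -22]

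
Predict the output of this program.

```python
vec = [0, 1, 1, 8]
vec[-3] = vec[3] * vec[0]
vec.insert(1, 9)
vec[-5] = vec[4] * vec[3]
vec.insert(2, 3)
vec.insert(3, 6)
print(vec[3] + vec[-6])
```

15

vec[-3] = vec[3]*vec[0] = 8*0 = 0 → [0, 0, 1, 8]
insert 9 at 1 → [0, 9, 0, 1, 8]
vec[-5] = vec[4]*vec[3] = 8*1 = 8 → [8, 9, 0, 1, 8]
insert 3 at 2 → [8, 9, 3, 0, 1, 8]
insert 6 at 3 → [8, 9, 3, 6, 0, 1, 8]
vec[3]+vec[-6] = 6+9 = 15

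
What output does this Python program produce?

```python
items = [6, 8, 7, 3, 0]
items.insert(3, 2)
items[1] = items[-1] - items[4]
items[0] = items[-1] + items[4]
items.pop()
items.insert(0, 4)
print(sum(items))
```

16

insert 2 at 3 → [6, 8, 7, 2, 3, 0]
items[1] = items[-1]-items[4] = 0-3 = -3 → [6, -3, 7, 2, 3, 0]
items[0] = items[-1]+items[4] = 0+3 = 3 → [3, -3, 7, 2, 3, 0]
pop() removes 0 → [3, -3, 7, 2, 3]
insert 4 at 0 → [4, 3, -3, 7, 2, 3]
sum = 16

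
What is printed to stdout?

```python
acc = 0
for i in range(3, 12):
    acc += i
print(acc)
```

i=3: acc = 0+3 = 3
i=4: acc = 3+4 = 7
i=5: acc = 7+5 = 12
i=6: acc = 12+6 = 18
i=7: acc = 18+7 = 25
i=8: acc = 25+8 = 33
i=9: acc = 33+9 = 42
i=10: acc = 42+10 = 52
i=11: acc = 52+11 = 63

63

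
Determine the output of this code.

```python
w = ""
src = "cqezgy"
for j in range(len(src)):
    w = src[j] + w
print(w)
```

j=0: prepend 'c' → 'c'
j=1: prepend 'q' → 'qc'
j=2: prepend 'e' → 'eqc'
j=3: prepend 'z' → 'zeqc'
j=4: prepend 'g' → 'gzeqc'
j=5: prepend 'y' → 'ygzeqc'

ygzeqc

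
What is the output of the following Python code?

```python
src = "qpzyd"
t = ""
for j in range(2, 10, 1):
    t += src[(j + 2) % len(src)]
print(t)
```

dqpzydqp

j=2: add src[4]='d' → 'd'
j=3: add src[0]='q' → 'dq'
j=4: add src[1]='p' → 'dqp'
j=5: add src[2]='z' → 'dqpz'
j=6: add src[3]='y' → 'dqpzy'
j=7: add src[4]='d' → 'dqpzyd'
j=8: add src[0]='q' → 'dqpzydq'
j=9: add src[1]='p' → 'dqpzydqp'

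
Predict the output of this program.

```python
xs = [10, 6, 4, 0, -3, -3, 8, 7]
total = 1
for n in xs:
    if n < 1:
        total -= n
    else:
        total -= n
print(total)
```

-28

n=10: not <1, total = 1-10 = -9
n=6: not <1, total = (-9)-6 = -15
n=4: not <1, total = (-15)-4 = -19
n=0: <1, total = (-19)-0 = -19
n=-3: <1, total = (-19)-(-3) = -16
n=-3: <1, total = (-16)-(-3) = -13
n=8: not <1, total = (-13)-8 = -21
n=7: not <1, total = (-21)-7 = -28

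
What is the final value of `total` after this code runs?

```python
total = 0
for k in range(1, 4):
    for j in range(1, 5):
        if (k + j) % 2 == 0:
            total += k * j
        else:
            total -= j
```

12

k=1,j=1: even sum, total = 0+1 = 1
k=1,j=2: odd sum, total = 1-2 = -1
k=1,j=3: even sum, total = (-1)+3 = 2
k=1,j=4: odd sum, total = 2-4 = -2
k=2,j=1: odd sum, total = (-2)-1 = -3
k=2,j=2: even sum, total = (-3)+4 = 1
k=2,j=3: odd sum, total = 1-3 = -2
k=2,j=4: even sum, total = (-2)+8 = 6
k=3,j=1: even sum, total = 6+3 = 9
k=3,j=2: odd sum, total = 9-2 = 7
k=3,j=3: even sum, total = 7+9 = 16
k=3,j=4: odd sum, total = 16-4 = 12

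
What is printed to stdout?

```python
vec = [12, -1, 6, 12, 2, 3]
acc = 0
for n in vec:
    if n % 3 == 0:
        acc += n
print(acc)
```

33

n=12: %3==0, acc = 0+12 = 12
n=-1: not %3==0
n=6: %3==0, acc = 12+6 = 18
n=12: %3==0, acc = 18+12 = 30
n=2: not %3==0
n=3: %3==0, acc = 30+3 = 33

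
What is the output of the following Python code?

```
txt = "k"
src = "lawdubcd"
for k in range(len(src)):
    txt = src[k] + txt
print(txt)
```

k=0: prepend 'l' → 'lk'
k=1: prepend 'a' → 'alk'
k=2: prepend 'w' → 'walk'
k=3: prepend 'd' → 'dwalk'
k=4: prepend 'u' → 'udwalk'
k=5: prepend 'b' → 'budwalk'
k=6: prepend 'c' → 'cbudwalk'
k=7: prepend 'd' → 'dcbudwalk'

dcbudwalk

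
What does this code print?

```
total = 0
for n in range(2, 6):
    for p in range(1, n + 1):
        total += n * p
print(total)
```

139

n=2,p=1: total = 0+2 = 2
n=2,p=2: total = 2+4 = 6
n=3,p=1: total = 6+3 = 9
n=3,p=2: total = 9+6 = 15
n=3,p=3: total = 15+9 = 24
n=4,p=1: total = 24+4 = 28
n=4,p=2: total = 28+8 = 36
n=4,p=3: total = 36+12 = 48
n=4,p=4: total = 48+16 = 64
n=5,p=1: total = 64+5 = 69
n=5,p=2: total = 69+10 = 79
n=5,p=3: total = 79+15 = 94
n=5,p=4: total = 94+20 = 114
n=5,p=5: total = 114+25 = 139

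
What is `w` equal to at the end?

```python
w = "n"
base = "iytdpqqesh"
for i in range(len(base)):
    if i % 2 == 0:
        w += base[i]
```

i=0: add 'i' → 'ni'
i=1: skip
i=2: add 't' → 'nit'
i=3: skip
i=4: add 'p' → 'nitp'
i=5: skip
i=6: add 'q' → 'nitpq'
i=7: skip
i=8: add 's' → 'nitpqs'
i=9: skip

'nitpqs'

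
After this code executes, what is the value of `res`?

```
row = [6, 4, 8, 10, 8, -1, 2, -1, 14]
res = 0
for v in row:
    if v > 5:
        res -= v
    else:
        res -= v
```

v=6: >5, res = 0-6 = -6
v=4: not >5, res = (-6)-4 = -10
v=8: >5, res = (-10)-8 = -18
v=10: >5, res = (-18)-10 = -28
v=8: >5, res = (-28)-8 = -36
v=-1: not >5, res = (-36)-(-1) = -35
v=2: not >5, res = (-35)-2 = -37
v=-1: not >5, res = (-37)-(-1) = -36
v=14: >5, res = (-36)-14 = -50

-50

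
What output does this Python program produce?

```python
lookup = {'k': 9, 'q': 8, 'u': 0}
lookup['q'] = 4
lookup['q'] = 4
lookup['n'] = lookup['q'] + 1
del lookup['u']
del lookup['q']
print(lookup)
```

lookup['q'] = 4 → {'k': 9, 'q': 4, 'u': 0}
lookup['q'] = 4 → {'k': 9, 'q': 4, 'u': 0}
lookup['n'] = lookup['q']+1 = 5 → {'k': 9, 'q': 4, 'u': 0, 'n': 5}
del 'u' → {'k': 9, 'q': 4, 'n': 5}
del 'q' → {'k': 9, 'n': 5}

{'k': 9, 'n': 5}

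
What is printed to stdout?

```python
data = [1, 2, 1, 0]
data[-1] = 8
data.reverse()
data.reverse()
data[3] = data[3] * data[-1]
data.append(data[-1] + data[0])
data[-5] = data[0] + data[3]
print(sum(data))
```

197

data[-1] = 8 → [1, 2, 1, 8]
reverse → [8, 1, 2, 1]
reverse → [1, 2, 1, 8]
data[3] = data[3]*data[-1] = 8*8 = 64 → [1, 2, 1, 64]
append data[-1]+data[0] = 64+1 = 65 → [1, 2, 1, 64, 65]
data[-5] = data[0]+data[3] = 1+64 = 65 → [65, 2, 1, 64, 65]
sum = 197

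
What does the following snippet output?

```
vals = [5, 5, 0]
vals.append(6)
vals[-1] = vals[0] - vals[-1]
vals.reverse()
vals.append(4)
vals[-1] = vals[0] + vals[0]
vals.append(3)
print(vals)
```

[-1, 0, 5, 5, -2, 3]

append 6 → [5, 5, 0, 6]
vals[-1] = vals[0]-vals[-1] = 5-6 = -1 → [5, 5, 0, -1]
reverse → [-1, 0, 5, 5]
append 4 → [-1, 0, 5, 5, 4]
vals[-1] = vals[0]+vals[0] = (-1)+(-1) = -2 → [-1, 0, 5, 5, -2]
append 3 → [-1, 0, 5, 5, -2, 3]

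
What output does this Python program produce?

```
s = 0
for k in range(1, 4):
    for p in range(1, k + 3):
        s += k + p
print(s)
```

57

k=1,p=1: s = 0+2 = 2
k=1,p=2: s = 2+3 = 5
k=1,p=3: s = 5+4 = 9
k=2,p=1: s = 9+3 = 12
k=2,p=2: s = 12+4 = 16
k=2,p=3: s = 16+5 = 21
k=2,p=4: s = 21+6 = 27
k=3,p=1: s = 27+4 = 31
k=3,p=2: s = 31+5 = 36
k=3,p=3: s = 36+6 = 42
k=3,p=4: s = 42+7 = 49
k=3,p=5: s = 49+8 = 57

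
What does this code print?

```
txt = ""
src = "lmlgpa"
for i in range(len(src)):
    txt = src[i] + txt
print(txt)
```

i=0: prepend 'l' → 'l'
i=1: prepend 'm' → 'ml'
i=2: prepend 'l' → 'lml'
i=3: prepend 'g' → 'glml'
i=4: prepend 'p' → 'pglml'
i=5: prepend 'a' → 'apglml'

apglml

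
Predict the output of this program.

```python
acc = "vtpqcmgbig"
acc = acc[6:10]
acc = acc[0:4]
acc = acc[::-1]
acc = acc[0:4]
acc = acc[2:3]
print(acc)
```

b

slice [6:10] → 'gbig'
slice [0:4] → 'gbig'
reverse → 'gibg'
slice [0:4] → 'gibg'
slice [2:3] → 'b'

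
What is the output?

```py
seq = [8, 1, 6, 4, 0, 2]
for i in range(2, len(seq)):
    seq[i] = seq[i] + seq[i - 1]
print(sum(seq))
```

i=2: seq[2] = 6+1 = 7 → [8, 1, 7, 4, 0, 2]
i=3: seq[3] = 4+7 = 11 → [8, 1, 7, 11, 0, 2]
i=4: seq[4] = 0+11 = 11 → [8, 1, 7, 11, 11, 2]
i=5: seq[5] = 2+11 = 13 → [8, 1, 7, 11, 11, 13]
sum = 51

51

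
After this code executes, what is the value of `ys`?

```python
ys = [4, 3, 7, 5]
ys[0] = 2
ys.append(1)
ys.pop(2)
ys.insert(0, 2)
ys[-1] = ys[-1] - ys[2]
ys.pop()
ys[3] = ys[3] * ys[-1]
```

ys[0] = 2 → [2, 3, 7, 5]
append 1 → [2, 3, 7, 5, 1]
pop(2) removes 7 → [2, 3, 5, 1]
insert 2 at 0 → [2, 2, 3, 5, 1]
ys[-1] = ys[-1]-ys[2] = 1-3 = -2 → [2, 2, 3, 5, -2]
pop() removes -2 → [2, 2, 3, 5]
ys[3] = ys[3]*ys[-1] = 5*5 = 25 → [2, 2, 3, 25]

[2, 2, 3, 25]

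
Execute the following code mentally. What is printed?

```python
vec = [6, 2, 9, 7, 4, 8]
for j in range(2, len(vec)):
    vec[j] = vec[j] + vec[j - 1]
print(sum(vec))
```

j=2: vec[2] = 9+2 = 11 → [6, 2, 11, 7, 4, 8]
j=3: vec[3] = 7+11 = 18 → [6, 2, 11, 18, 4, 8]
j=4: vec[4] = 4+18 = 22 → [6, 2, 11, 18, 22, 8]
j=5: vec[5] = 8+22 = 30 → [6, 2, 11, 18, 22, 30]
sum = 89

89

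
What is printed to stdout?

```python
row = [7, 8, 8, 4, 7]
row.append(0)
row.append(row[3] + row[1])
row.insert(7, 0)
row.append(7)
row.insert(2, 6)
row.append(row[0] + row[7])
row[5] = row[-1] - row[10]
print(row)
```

[7, 8, 6, 8, 4, 0, 0, 12, 0, 7, 19]

append 0 → [7, 8, 8, 4, 7, 0]
append row[3]+row[1] = 4+8 = 12 → [7, 8, 8, 4, 7, 0, 12]
insert 0 at 7 → [7, 8, 8, 4, 7, 0, 12, 0]
append 7 → [7, 8, 8, 4, 7, 0, 12, 0, 7]
insert 6 at 2 → [7, 8, 6, 8, 4, 7, 0, 12, 0, 7]
append row[0]+row[7] = 7+12 = 19 → [7, 8, 6, 8, 4, 7, 0, 12, 0, 7, 19]
row[5] = row[-1]-row[10] = 19-19 = 0 → [7, 8, 6, 8, 4, 0, 0, 12, 0, 7, 19]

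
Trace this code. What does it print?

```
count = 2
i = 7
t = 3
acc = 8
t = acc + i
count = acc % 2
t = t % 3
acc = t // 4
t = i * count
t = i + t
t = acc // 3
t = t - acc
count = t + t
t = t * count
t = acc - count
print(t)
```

0

t = 8+7 = 15
count = 8%2 = 0
t = 15%3 = 0
acc = 0//4 = 0
t = 7*0 = 0
t = 7+0 = 7
t = 0//3 = 0
t = 0-0 = 0
count = 0+0 = 0
t = 0*0 = 0
t = 0-0 = 0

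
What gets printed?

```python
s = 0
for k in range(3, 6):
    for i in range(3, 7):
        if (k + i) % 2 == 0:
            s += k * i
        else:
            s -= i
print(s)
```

76

k=3,i=3: even sum, s = 0+9 = 9
k=3,i=4: odd sum, s = 9-4 = 5
k=3,i=5: even sum, s = 5+15 = 20
k=3,i=6: odd sum, s = 20-6 = 14
k=4,i=3: odd sum, s = 14-3 = 11
k=4,i=4: even sum, s = 11+16 = 27
k=4,i=5: odd sum, s = 27-5 = 22
k=4,i=6: even sum, s = 22+24 = 46
k=5,i=3: even sum, s = 46+15 = 61
k=5,i=4: odd sum, s = 61-4 = 57
k=5,i=5: even sum, s = 57+25 = 82
k=5,i=6: odd sum, s = 82-6 = 76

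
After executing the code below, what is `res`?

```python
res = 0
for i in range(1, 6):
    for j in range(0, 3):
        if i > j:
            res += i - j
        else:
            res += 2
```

i=1,j=0: 1>0, res = 0+1 = 1
i=1,j=1: not 1>1, res = 1+2 = 3
i=1,j=2: not 1>2, res = 3+2 = 5
i=2,j=0: 2>0, res = 5+2 = 7
i=2,j=1: 2>1, res = 7+1 = 8
i=2,j=2: not 2>2, res = 8+2 = 10
i=3,j=0: 3>0, res = 10+3 = 13
i=3,j=1: 3>1, res = 13+2 = 15
i=3,j=2: 3>2, res = 15+1 = 16
i=4,j=0: 4>0, res = 16+4 = 20
i=4,j=1: 4>1, res = 20+3 = 23
i=4,j=2: 4>2, res = 23+2 = 25
i=5,j=0: 5>0, res = 25+5 = 30
i=5,j=1: 5>1, res = 30+4 = 34
i=5,j=2: 5>2, res = 34+3 = 37

37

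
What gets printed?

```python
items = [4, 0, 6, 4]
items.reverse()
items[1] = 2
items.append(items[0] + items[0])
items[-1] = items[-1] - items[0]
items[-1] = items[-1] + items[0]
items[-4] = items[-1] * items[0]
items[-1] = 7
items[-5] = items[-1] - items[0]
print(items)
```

reverse → [4, 6, 0, 4]
items[1] = 2 → [4, 2, 0, 4]
append items[0]+items[0] = 4+4 = 8 → [4, 2, 0, 4, 8]
items[-1] = items[-1]-items[0] = 8-4 = 4 → [4, 2, 0, 4, 4]
items[-1] = items[-1]+items[0] = 4+4 = 8 → [4, 2, 0, 4, 8]
items[-4] = items[-1]*items[0] = 8*4 = 32 → [4, 32, 0, 4, 8]
items[-1] = 7 → [4, 32, 0, 4, 7]
items[-5] = items[-1]-items[0] = 7-4 = 3 → [3, 32, 0, 4, 7]

[3, 32, 0, 4, 7]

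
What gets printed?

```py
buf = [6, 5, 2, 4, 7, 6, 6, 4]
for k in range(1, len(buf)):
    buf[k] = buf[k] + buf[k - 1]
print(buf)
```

k=1: buf[1] = 5+6 = 11 → [6, 11, 2, 4, 7, 6, 6, 4]
k=2: buf[2] = 2+11 = 13 → [6, 11, 13, 4, 7, 6, 6, 4]
k=3: buf[3] = 4+13 = 17 → [6, 11, 13, 17, 7, 6, 6, 4]
k=4: buf[4] = 7+17 = 24 → [6, 11, 13, 17, 24, 6, 6, 4]
k=5: buf[5] = 6+24 = 30 → [6, 11, 13, 17, 24, 30, 6, 4]
k=6: buf[6] = 6+30 = 36 → [6, 11, 13, 17, 24, 30, 36, 4]
k=7: buf[7] = 4+36 = 40 → [6, 11, 13, 17, 24, 30, 36, 40]

[6, 11, 13, 17, 24, 30, 36, 40]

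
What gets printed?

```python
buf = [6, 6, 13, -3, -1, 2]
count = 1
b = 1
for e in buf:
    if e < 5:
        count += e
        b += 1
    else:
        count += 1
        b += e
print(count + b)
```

31

e=6: not <5, count = 1+1 = 2; b=7
e=6: not <5, count = 2+1 = 3; b=13
e=13: not <5, count = 3+1 = 4; b=26
e=-3: <5, count = 4+(-3) = 1; b=27
e=-1: <5, count = 1+(-1) = 0; b=28
e=2: <5, count = 0+2 = 2; b=29
count+b = 2+29 = 31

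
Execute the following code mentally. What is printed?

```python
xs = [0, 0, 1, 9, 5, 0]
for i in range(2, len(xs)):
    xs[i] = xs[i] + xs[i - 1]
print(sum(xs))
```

i=2: xs[2] = 1+0 = 1 → [0, 0, 1, 9, 5, 0]
i=3: xs[3] = 9+1 = 10 → [0, 0, 1, 10, 5, 0]
i=4: xs[4] = 5+10 = 15 → [0, 0, 1, 10, 15, 0]
i=5: xs[5] = 0+15 = 15 → [0, 0, 1, 10, 15, 15]
sum = 41

41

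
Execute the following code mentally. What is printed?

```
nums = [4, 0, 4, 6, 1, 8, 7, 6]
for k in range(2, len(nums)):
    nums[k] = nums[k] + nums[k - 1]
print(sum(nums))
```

106

k=2: nums[2] = 4+0 = 4 → [4, 0, 4, 6, 1, 8, 7, 6]
k=3: nums[3] = 6+4 = 10 → [4, 0, 4, 10, 1, 8, 7, 6]
k=4: nums[4] = 1+10 = 11 → [4, 0, 4, 10, 11, 8, 7, 6]
k=5: nums[5] = 8+11 = 19 → [4, 0, 4, 10, 11, 19, 7, 6]
k=6: nums[6] = 7+19 = 26 → [4, 0, 4, 10, 11, 19, 26, 6]
k=7: nums[7] = 6+26 = 32 → [4, 0, 4, 10, 11, 19, 26, 32]
sum = 106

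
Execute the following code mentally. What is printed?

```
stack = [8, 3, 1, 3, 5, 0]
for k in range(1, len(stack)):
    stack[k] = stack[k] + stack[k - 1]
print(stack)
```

[8, 11, 12, 15, 20, 20]

k=1: stack[1] = 3+8 = 11 → [8, 11, 1, 3, 5, 0]
k=2: stack[2] = 1+11 = 12 → [8, 11, 12, 3, 5, 0]
k=3: stack[3] = 3+12 = 15 → [8, 11, 12, 15, 5, 0]
k=4: stack[4] = 5+15 = 20 → [8, 11, 12, 15, 20, 0]
k=5: stack[5] = 0+20 = 20 → [8, 11, 12, 15, 20, 20]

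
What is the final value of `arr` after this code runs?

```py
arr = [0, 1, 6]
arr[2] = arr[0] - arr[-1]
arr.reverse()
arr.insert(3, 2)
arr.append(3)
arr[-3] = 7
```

[-6, 1, 7, 2, 3]

arr[2] = arr[0]-arr[-1] = 0-6 = -6 → [0, 1, -6]
reverse → [-6, 1, 0]
insert 2 at 3 → [-6, 1, 0, 2]
append 3 → [-6, 1, 0, 2, 3]
arr[-3] = 7 → [-6, 1, 7, 2, 3]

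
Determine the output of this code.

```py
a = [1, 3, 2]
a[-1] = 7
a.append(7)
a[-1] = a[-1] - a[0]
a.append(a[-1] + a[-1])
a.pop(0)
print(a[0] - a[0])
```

a[-1] = 7 → [1, 3, 7]
append 7 → [1, 3, 7, 7]
a[-1] = a[-1]-a[0] = 7-1 = 6 → [1, 3, 7, 6]
append a[-1]+a[-1] = 6+6 = 12 → [1, 3, 7, 6, 12]
pop(0) removes 1 → [3, 7, 6, 12]
a[0]-a[0] = 3-3 = 0

0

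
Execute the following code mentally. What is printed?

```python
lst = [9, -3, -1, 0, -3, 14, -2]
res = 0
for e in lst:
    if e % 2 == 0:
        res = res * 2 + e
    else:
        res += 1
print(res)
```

e=9: not even, res = 0+1 = 1
e=-3: not even, res = 1+1 = 2
e=-1: not even, res = 2+1 = 3
e=0: even, res = 3*2+0 = 6
e=-3: not even, res = 6+1 = 7
e=14: even, res = 7*2+14 = 28
e=-2: even, res = 28*2+(-2) = 54

54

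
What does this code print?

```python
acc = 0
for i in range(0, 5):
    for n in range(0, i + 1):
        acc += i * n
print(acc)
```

65

i=0,n=0: acc = 0+0 = 0
i=1,n=0: acc = 0+0 = 0
i=1,n=1: acc = 0+1 = 1
i=2,n=0: acc = 1+0 = 1
i=2,n=1: acc = 1+2 = 3
i=2,n=2: acc = 3+4 = 7
i=3,n=0: acc = 7+0 = 7
i=3,n=1: acc = 7+3 = 10
i=3,n=2: acc = 10+6 = 16
i=3,n=3: acc = 16+9 = 25
i=4,n=0: acc = 25+0 = 25
i=4,n=1: acc = 25+4 = 29
i=4,n=2: acc = 29+8 = 37
i=4,n=3: acc = 37+12 = 49
i=4,n=4: acc = 49+16 = 65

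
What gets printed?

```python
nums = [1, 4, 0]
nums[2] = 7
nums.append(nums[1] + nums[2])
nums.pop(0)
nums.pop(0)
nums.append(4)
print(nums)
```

nums[2] = 7 → [1, 4, 7]
append nums[1]+nums[2] = 4+7 = 11 → [1, 4, 7, 11]
pop(0) removes 1 → [4, 7, 11]
pop(0) removes 4 → [7, 11]
append 4 → [7, 11, 4]

[7, 11, 4]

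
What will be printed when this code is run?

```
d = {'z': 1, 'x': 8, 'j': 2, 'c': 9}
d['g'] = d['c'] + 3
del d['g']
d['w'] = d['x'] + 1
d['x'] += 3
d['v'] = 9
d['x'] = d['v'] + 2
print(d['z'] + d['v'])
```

10

d['g'] = d['c']+3 = 12 → {'z': 1, 'x': 8, 'j': 2, 'c': 9, 'g': 12}
del 'g' → {'z': 1, 'x': 8, 'j': 2, 'c': 9}
d['w'] = d['x']+1 = 9 → {'z': 1, 'x': 8, 'j': 2, 'c': 9, 'w': 9}
d['x'] = 8+3 = 11 → {'z': 1, 'x': 11, 'j': 2, 'c': 9, 'w': 9}
d['v'] = 9 → {'z': 1, 'x': 11, 'j': 2, 'c': 9, 'w': 9, 'v': 9}
d['x'] = d['v']+2 = 11 → {'z': 1, 'x': 11, 'j': 2, 'c': 9, 'w': 9, 'v': 9}
d['z']+d['v'] = 1+9 = 10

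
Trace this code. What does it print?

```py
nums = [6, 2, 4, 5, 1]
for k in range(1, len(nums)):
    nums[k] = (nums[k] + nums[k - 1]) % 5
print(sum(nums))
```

k=1: nums[1] = (2+6)%5 = 3 → [6, 3, 4, 5, 1]
k=2: nums[2] = (4+3)%5 = 2 → [6, 3, 2, 5, 1]
k=3: nums[3] = (5+2)%5 = 2 → [6, 3, 2, 2, 1]
k=4: nums[4] = (1+2)%5 = 3 → [6, 3, 2, 2, 3]
sum = 16

16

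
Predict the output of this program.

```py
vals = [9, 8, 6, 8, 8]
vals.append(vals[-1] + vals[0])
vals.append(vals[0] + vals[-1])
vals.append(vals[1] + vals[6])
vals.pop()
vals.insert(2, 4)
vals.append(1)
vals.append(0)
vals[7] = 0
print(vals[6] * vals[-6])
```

136

append vals[-1]+vals[0] = 8+9 = 17 → [9, 8, 6, 8, 8, 17]
append vals[0]+vals[-1] = 9+17 = 26 → [9, 8, 6, 8, 8, 17, 26]
append vals[1]+vals[6] = 8+26 = 34 → [9, 8, 6, 8, 8, 17, 26, 34]
pop() removes 34 → [9, 8, 6, 8, 8, 17, 26]
insert 4 at 2 → [9, 8, 4, 6, 8, 8, 17, 26]
append 1 → [9, 8, 4, 6, 8, 8, 17, 26, 1]
append 0 → [9, 8, 4, 6, 8, 8, 17, 26, 1, 0]
vals[7] = 0 → [9, 8, 4, 6, 8, 8, 17, 0, 1, 0]
vals[6]*vals[-6] = 17*8 = 136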